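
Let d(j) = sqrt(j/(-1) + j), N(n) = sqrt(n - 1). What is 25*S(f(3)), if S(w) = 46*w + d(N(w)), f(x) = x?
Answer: 3450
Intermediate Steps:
N(n) = sqrt(-1 + n)
d(j) = 0 (d(j) = sqrt(j*(-1) + j) = sqrt(-j + j) = sqrt(0) = 0)
S(w) = 46*w (S(w) = 46*w + 0 = 46*w)
25*S(f(3)) = 25*(46*3) = 25*138 = 3450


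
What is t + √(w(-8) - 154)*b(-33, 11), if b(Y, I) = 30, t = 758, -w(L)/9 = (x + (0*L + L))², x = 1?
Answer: 758 + 30*I*√595 ≈ 758.0 + 731.78*I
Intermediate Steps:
w(L) = -9*(1 + L)² (w(L) = -9*(1 + (0*L + L))² = -9*(1 + (0 + L))² = -9*(1 + L)²)
t + √(w(-8) - 154)*b(-33, 11) = 758 + √(-9*(1 - 8)² - 154)*30 = 758 + √(-9*(-7)² - 154)*30 = 758 + √(-9*49 - 154)*30 = 758 + √(-441 - 154)*30 = 758 + √(-595)*30 = 758 + (I*√595)*30 = 758 + 30*I*√595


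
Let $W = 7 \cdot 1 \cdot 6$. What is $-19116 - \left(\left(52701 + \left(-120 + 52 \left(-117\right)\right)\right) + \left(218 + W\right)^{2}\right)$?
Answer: $-133213$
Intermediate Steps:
$W = 42$ ($W = 7 \cdot 6 = 42$)
$-19116 - \left(\left(52701 + \left(-120 + 52 \left(-117\right)\right)\right) + \left(218 + W\right)^{2}\right) = -19116 - \left(\left(52701 + \left(-120 + 52 \left(-117\right)\right)\right) + \left(218 + 42\right)^{2}\right) = -19116 - \left(\left(52701 - 6204\right) + 260^{2}\right) = -19116 - \left(\left(52701 - 6204\right) + 67600\right) = -19116 - \left(46497 + 67600\right) = -19116 - 114097 = -133213$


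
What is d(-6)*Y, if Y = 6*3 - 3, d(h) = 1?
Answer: 15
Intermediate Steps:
Y = 15 (Y = 18 - 3 = 15)
d(-6)*Y = 1*15 = 15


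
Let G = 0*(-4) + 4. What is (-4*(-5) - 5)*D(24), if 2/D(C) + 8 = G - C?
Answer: -15/14 ≈ -1.0714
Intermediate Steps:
G = 4 (G = 0 + 4 = 4)
D(C) = 2/(-4 - C) (D(C) = 2/(-8 + (4 - C)) = 2/(-4 - C))
(-4*(-5) - 5)*D(24) = (-4*(-5) - 5)*(-2/(4 + 24)) = (20 - 5)*(-2/28) = 15*(-2*1/28) = 15*(-1/14) = -15/14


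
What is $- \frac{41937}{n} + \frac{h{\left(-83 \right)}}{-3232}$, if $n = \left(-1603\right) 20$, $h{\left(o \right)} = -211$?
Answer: $\frac{5082323}{3700640} \approx 1.3734$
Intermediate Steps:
$n = -32060$
$- \frac{41937}{n} + \frac{h{\left(-83 \right)}}{-3232} = - \frac{41937}{-32060} - \frac{211}{-3232} = \left(-41937\right) \left(- \frac{1}{32060}\right) - - \frac{211}{3232} = \frac{5991}{4580} + \frac{211}{3232} = \frac{5082323}{3700640}$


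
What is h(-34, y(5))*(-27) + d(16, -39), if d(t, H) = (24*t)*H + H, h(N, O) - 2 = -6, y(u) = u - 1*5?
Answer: -14907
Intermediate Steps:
y(u) = -5 + u (y(u) = u - 5 = -5 + u)
h(N, O) = -4 (h(N, O) = 2 - 6 = -4)
d(t, H) = H + 24*H*t (d(t, H) = 24*H*t + H = H + 24*H*t)
h(-34, y(5))*(-27) + d(16, -39) = -4*(-27) - 39*(1 + 24*16) = 108 - 39*(1 + 384) = 108 - 39*385 = 108 - 15015 = -14907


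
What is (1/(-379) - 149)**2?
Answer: 3189086784/143641 ≈ 22202.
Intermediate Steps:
(1/(-379) - 149)**2 = (-1/379 - 149)**2 = (-56472/379)**2 = 3189086784/143641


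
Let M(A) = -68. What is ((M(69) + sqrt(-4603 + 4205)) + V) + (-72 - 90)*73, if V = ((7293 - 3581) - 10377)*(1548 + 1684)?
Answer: -21553174 + I*sqrt(398) ≈ -2.1553e+7 + 19.95*I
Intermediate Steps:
V = -21541280 (V = (3712 - 10377)*3232 = -6665*3232 = -21541280)
((M(69) + sqrt(-4603 + 4205)) + V) + (-72 - 90)*73 = ((-68 + sqrt(-4603 + 4205)) - 21541280) + (-72 - 90)*73 = ((-68 + sqrt(-398)) - 21541280) - 162*73 = ((-68 + I*sqrt(398)) - 21541280) - 11826 = (-21541348 + I*sqrt(398)) - 11826 = -21553174 + I*sqrt(398)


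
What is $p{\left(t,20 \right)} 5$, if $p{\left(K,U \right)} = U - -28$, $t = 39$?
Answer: $240$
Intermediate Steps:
$p{\left(K,U \right)} = 28 + U$ ($p{\left(K,U \right)} = U + 28 = 28 + U$)
$p{\left(t,20 \right)} 5 = \left(28 + 20\right) 5 = 48 \cdot 5 = 240$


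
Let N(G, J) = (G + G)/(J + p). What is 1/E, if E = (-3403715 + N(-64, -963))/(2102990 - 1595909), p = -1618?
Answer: -436258687/2928329429 ≈ -0.14898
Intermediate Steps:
N(G, J) = 2*G/(-1618 + J) (N(G, J) = (G + G)/(J - 1618) = (2*G)/(-1618 + J) = 2*G/(-1618 + J))
E = -2928329429/436258687 (E = (-3403715 + 2*(-64)/(-1618 - 963))/(2102990 - 1595909) = (-3403715 + 2*(-64)/(-2581))/507081 = (-3403715 + 2*(-64)*(-1/2581))*(1/507081) = (-3403715 + 128/2581)*(1/507081) = -8784988287/2581*1/507081 = -2928329429/436258687 ≈ -6.7124)
1/E = 1/(-2928329429/436258687) = -436258687/2928329429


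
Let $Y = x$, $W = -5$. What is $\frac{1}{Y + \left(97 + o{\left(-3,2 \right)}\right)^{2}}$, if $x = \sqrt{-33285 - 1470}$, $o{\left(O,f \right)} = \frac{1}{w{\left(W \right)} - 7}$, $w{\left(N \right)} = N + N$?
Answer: $\frac{784896256}{7379037309571} - \frac{83521 i \sqrt{34755}}{7379037309571} \approx 0.00010637 - 2.1101 \cdot 10^{-6} i$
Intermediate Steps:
$w{\left(N \right)} = 2 N$
$o{\left(O,f \right)} = - \frac{1}{17}$ ($o{\left(O,f \right)} = \frac{1}{2 \left(-5\right) - 7} = \frac{1}{-10 - 7} = \frac{1}{-17} = - \frac{1}{17}$)
$x = i \sqrt{34755}$ ($x = \sqrt{-34755} = i \sqrt{34755} \approx 186.43 i$)
$Y = i \sqrt{34755} \approx 186.43 i$
$\frac{1}{Y + \left(97 + o{\left(-3,2 \right)}\right)^{2}} = \frac{1}{i \sqrt{34755} + \left(97 - \frac{1}{17}\right)^{2}} = \frac{1}{i \sqrt{34755} + \left(\frac{1648}{17}\right)^{2}} = \frac{1}{i \sqrt{34755} + \frac{2715904}{289}} = \frac{1}{\frac{2715904}{289} + i \sqrt{34755}}$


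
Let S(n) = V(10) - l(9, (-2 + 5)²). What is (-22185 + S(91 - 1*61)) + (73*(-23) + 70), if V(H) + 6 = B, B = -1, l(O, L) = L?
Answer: -23810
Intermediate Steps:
V(H) = -7 (V(H) = -6 - 1 = -7)
S(n) = -16 (S(n) = -7 - (-2 + 5)² = -7 - 1*3² = -7 - 1*9 = -7 - 9 = -16)
(-22185 + S(91 - 1*61)) + (73*(-23) + 70) = (-22185 - 16) + (73*(-23) + 70) = -22201 + (-1679 + 70) = -22201 - 1609 = -23810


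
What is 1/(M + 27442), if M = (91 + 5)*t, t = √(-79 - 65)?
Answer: 13721/377195234 - 288*I/188597617 ≈ 3.6376e-5 - 1.5271e-6*I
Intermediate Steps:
t = 12*I (t = √(-144) = 12*I ≈ 12.0*I)
M = 1152*I (M = (91 + 5)*(12*I) = 96*(12*I) = 1152*I ≈ 1152.0*I)
1/(M + 27442) = 1/(1152*I + 27442) = 1/(27442 + 1152*I) = (27442 - 1152*I)/754390468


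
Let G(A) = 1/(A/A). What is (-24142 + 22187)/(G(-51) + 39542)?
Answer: -1955/39543 ≈ -0.049440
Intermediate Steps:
G(A) = 1 (G(A) = 1/1 = 1)
(-24142 + 22187)/(G(-51) + 39542) = (-24142 + 22187)/(1 + 39542) = -1955/39543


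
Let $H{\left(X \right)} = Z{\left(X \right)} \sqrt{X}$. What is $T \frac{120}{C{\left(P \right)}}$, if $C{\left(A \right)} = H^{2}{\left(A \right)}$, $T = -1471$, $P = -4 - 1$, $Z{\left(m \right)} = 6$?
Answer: $\frac{2942}{3} \approx 980.67$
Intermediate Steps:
$H{\left(X \right)} = 6 \sqrt{X}$
$P = -5$ ($P = -4 - 1 = -5$)
$C{\left(A \right)} = 36 A$ ($C{\left(A \right)} = \left(6 \sqrt{A}\right)^{2} = 36 A$)
$T \frac{120}{C{\left(P \right)}} = - 1471 \frac{120}{36 \left(-5\right)} = - 1471 \frac{120}{-180} = - 1471 \cdot 120 \left(- \frac{1}{180}\right) = \left(-1471\right) \left(- \frac{2}{3}\right) = \frac{2942}{3}$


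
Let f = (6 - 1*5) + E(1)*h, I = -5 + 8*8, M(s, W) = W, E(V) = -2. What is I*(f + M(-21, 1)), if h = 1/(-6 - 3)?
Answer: 1180/9 ≈ 131.11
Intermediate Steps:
I = 59 (I = -5 + 64 = 59)
h = -1/9 (h = 1/(-9) = -1/9 ≈ -0.11111)
f = 11/9 (f = (6 - 1*5) - 2*(-1/9) = (6 - 5) + 2/9 = 1 + 2/9 = 11/9 ≈ 1.2222)
I*(f + M(-21, 1)) = 59*(11/9 + 1) = 59*(20/9) = 1180/9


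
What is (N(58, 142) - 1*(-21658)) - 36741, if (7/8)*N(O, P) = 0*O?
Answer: -15083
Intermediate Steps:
N(O, P) = 0 (N(O, P) = 8*(0*O)/7 = (8/7)*0 = 0)
(N(58, 142) - 1*(-21658)) - 36741 = (0 - 1*(-21658)) - 36741 = (0 + 21658) - 36741 = 21658 - 36741 = -15083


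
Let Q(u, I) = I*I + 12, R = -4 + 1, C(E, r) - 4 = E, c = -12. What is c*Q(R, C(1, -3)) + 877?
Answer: 433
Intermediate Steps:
C(E, r) = 4 + E
R = -3
Q(u, I) = 12 + I² (Q(u, I) = I² + 12 = 12 + I²)
c*Q(R, C(1, -3)) + 877 = -12*(12 + (4 + 1)²) + 877 = -12*(12 + 5²) + 877 = -12*(12 + 25) + 877 = -12*37 + 877 = -444 + 877 = 433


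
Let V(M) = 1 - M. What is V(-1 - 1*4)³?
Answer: 216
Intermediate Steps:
V(-1 - 1*4)³ = (1 - (-1 - 1*4))³ = (1 - (-1 - 4))³ = (1 - 1*(-5))³ = (1 + 5)³ = 6³ = 216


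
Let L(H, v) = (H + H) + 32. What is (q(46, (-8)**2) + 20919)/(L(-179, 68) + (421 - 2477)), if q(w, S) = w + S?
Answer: -21029/2382 ≈ -8.8283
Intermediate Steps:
L(H, v) = 32 + 2*H (L(H, v) = 2*H + 32 = 32 + 2*H)
q(w, S) = S + w
(q(46, (-8)**2) + 20919)/(L(-179, 68) + (421 - 2477)) = (((-8)**2 + 46) + 20919)/((32 + 2*(-179)) + (421 - 2477)) = ((64 + 46) + 20919)/((32 - 358) - 2056) = (110 + 20919)/(-326 - 2056) = 21029/(-2382) = 21029*(-1/2382) = -21029/2382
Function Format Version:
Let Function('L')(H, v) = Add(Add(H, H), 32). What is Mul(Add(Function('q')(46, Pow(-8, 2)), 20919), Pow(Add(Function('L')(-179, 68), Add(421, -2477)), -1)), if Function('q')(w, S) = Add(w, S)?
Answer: Rational(-21029, 2382) ≈ -8.8283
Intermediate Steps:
Function('L')(H, v) = Add(32, Mul(2, H)) (Function('L')(H, v) = Add(Mul(2, H), 32) = Add(32, Mul(2, H)))
Function('q')(w, S) = Add(S, w)
Mul(Add(Function('q')(46, Pow(-8, 2)), 20919), Pow(Add(Function('L')(-179, 68), Add(421, -2477)), -1)) = Mul(Add(Add(Pow(-8, 2), 46), 20919), Pow(Add(Add(32, Mul(2, -179)), Add(421, -2477)), -1)) = Mul(Add(Add(64, 46), 20919), Pow(Add(Add(32, -358), -2056), -1)) = Mul(Add(110, 20919), Pow(Add(-326, -2056), -1)) = Mul(21029, Pow(-2382, -1)) = Mul(21029, Rational(-1, 2382)) = Rational(-21029, 2382)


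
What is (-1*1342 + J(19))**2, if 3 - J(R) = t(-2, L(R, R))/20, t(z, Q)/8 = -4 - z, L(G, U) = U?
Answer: 44769481/25 ≈ 1.7908e+6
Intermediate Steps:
t(z, Q) = -32 - 8*z (t(z, Q) = 8*(-4 - z) = -32 - 8*z)
J(R) = 19/5 (J(R) = 3 - (-32 - 8*(-2))/20 = 3 - (-32 + 16)/20 = 3 - (-16)/20 = 3 - 1*(-4/5) = 3 + 4/5 = 19/5)
(-1*1342 + J(19))**2 = (-1*1342 + 19/5)**2 = (-1342 + 19/5)**2 = (-6691/5)**2 = 44769481/25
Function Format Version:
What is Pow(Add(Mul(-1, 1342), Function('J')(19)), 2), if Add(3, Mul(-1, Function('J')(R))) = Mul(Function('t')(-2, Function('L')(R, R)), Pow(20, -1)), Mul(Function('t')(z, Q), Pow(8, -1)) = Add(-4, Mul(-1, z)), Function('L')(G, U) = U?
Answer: Rational(44769481, 25) ≈ 1.7908e+6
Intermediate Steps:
Function('t')(z, Q) = Add(-32, Mul(-8, z)) (Function('t')(z, Q) = Mul(8, Add(-4, Mul(-1, z))) = Add(-32, Mul(-8, z)))
Function('J')(R) = Rational(19, 5) (Function('J')(R) = Add(3, Mul(-1, Mul(Add(-32, Mul(-8, -2)), Pow(20, -1)))) = Add(3, Mul(-1, Mul(Add(-32, 16), Rational(1, 20)))) = Add(3, Mul(-1, Mul(-16, Rational(1, 20)))) = Add(3, Mul(-1, Rational(-4, 5))) = Add(3, Rational(4, 5)) = Rational(19, 5))
Pow(Add(Mul(-1, 1342), Function('J')(19)), 2) = Pow(Add(Mul(-1, 1342), Rational(19, 5)), 2) = Pow(Add(-1342, Rational(19, 5)), 2) = Pow(Rational(-6691, 5), 2) = Rational(44769481, 25)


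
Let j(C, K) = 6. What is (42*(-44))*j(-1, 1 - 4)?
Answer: -11088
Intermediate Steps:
(42*(-44))*j(-1, 1 - 4) = (42*(-44))*6 = -1848*6 = -11088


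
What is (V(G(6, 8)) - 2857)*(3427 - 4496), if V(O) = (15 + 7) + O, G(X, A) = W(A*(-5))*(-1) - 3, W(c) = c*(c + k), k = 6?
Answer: 4487662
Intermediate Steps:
W(c) = c*(6 + c) (W(c) = c*(c + 6) = c*(6 + c))
G(X, A) = -3 + 5*A*(6 - 5*A) (G(X, A) = ((A*(-5))*(6 + A*(-5)))*(-1) - 3 = ((-5*A)*(6 - 5*A))*(-1) - 3 = -5*A*(6 - 5*A)*(-1) - 3 = 5*A*(6 - 5*A) - 3 = -3 + 5*A*(6 - 5*A))
V(O) = 22 + O
(V(G(6, 8)) - 2857)*(3427 - 4496) = ((22 + (-3 - 25*8² + 30*8)) - 2857)*(3427 - 4496) = ((22 + (-3 - 25*64 + 240)) - 2857)*(-1069) = ((22 + (-3 - 1600 + 240)) - 2857)*(-1069) = ((22 - 1363) - 2857)*(-1069) = (-1341 - 2857)*(-1069) = -4198*(-1069) = 4487662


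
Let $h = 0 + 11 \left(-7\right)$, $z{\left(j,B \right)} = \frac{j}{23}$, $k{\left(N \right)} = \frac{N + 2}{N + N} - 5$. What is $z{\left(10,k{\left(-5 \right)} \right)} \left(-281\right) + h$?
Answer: $- \frac{4581}{23} \approx -199.17$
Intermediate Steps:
$k{\left(N \right)} = -5 + \frac{2 + N}{2 N}$ ($k{\left(N \right)} = \frac{2 + N}{2 N} - 5 = -5 + \frac{2 + N}{2 N}$)
$z{\left(j,B \right)} = \frac{j}{23}$ ($z{\left(j,B \right)} = j \frac{1}{23} = \frac{j}{23}$)
$h = -77$ ($h = 0 - 77 = -77$)
$z{\left(10,k{\left(-5 \right)} \right)} \left(-281\right) + h = \frac{1}{23} \cdot 10 \left(-281\right) - 77 = \frac{10}{23} \left(-281\right) - 77 = - \frac{2810}{23} - 77 = - \frac{4581}{23}$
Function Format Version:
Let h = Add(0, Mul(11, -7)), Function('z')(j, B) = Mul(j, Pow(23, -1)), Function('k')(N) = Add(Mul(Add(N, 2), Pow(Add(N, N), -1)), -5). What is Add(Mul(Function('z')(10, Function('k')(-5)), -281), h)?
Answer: Rational(-4581, 23) ≈ -199.17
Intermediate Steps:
Function('k')(N) = Add(-5, Mul(Rational(1, 2), Pow(N, -1), Add(2, N))) (Function('k')(N) = Add(Mul(Add(2, N), Pow(Mul(2, N), -1)), -5) = Add(Mul(Add(2, N), Mul(Rational(1, 2), Pow(N, -1))), -5) = Add(Mul(Rational(1, 2), Pow(N, -1), Add(2, N)), -5) = Add(-5, Mul(Rational(1, 2), Pow(N, -1), Add(2, N))))
Function('z')(j, B) = Mul(Rational(1, 23), j) (Function('z')(j, B) = Mul(j, Rational(1, 23)) = Mul(Rational(1, 23), j))
h = -77 (h = Add(0, -77) = -77)
Add(Mul(Function('z')(10, Function('k')(-5)), -281), h) = Add(Mul(Mul(Rational(1, 23), 10), -281), -77) = Add(Mul(Rational(10, 23), -281), -77) = Add(Rational(-2810, 23), -77) = Rational(-4581, 23)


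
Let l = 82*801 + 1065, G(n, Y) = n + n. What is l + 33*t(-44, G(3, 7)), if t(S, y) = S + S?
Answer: 63843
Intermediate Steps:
G(n, Y) = 2*n
t(S, y) = 2*S
l = 66747 (l = 65682 + 1065 = 66747)
l + 33*t(-44, G(3, 7)) = 66747 + 33*(2*(-44)) = 66747 + 33*(-88) = 66747 - 2904 = 63843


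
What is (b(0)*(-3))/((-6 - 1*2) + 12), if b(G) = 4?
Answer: -3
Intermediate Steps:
(b(0)*(-3))/((-6 - 1*2) + 12) = (4*(-3))/((-6 - 1*2) + 12) = -12/((-6 - 2) + 12) = -12/(-8 + 12) = -12/4 = -12*1/4 = -3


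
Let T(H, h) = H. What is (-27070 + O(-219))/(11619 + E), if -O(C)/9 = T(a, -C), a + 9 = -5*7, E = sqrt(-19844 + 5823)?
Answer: -154962603/67507591 + 13337*I*sqrt(14021)/67507591 ≈ -2.2955 + 0.023393*I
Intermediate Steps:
E = I*sqrt(14021) (E = sqrt(-14021) = I*sqrt(14021) ≈ 118.41*I)
a = -44 (a = -9 - 5*7 = -9 - 35 = -44)
O(C) = 396 (O(C) = -9*(-44) = 396)
(-27070 + O(-219))/(11619 + E) = (-27070 + 396)/(11619 + I*sqrt(14021)) = -26674/(11619 + I*sqrt(14021))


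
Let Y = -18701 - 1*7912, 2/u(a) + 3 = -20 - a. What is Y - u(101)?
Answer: -1650005/62 ≈ -26613.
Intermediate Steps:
u(a) = 2/(-23 - a) (u(a) = 2/(-3 + (-20 - a)) = 2/(-23 - a))
Y = -26613 (Y = -18701 - 7912 = -26613)
Y - u(101) = -26613 - (-2)/(23 + 101) = -26613 - (-2)/124 = -26613 - 1*(-1/62) = -26613 + 1/62 = -1650005/62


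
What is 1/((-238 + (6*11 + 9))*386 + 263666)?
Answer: 1/200748 ≈ 4.9814e-6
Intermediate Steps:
1/((-238 + (6*11 + 9))*386 + 263666) = 1/((-238 + (66 + 9))*386 + 263666) = 1/((-238 + 75)*386 + 263666) = 1/(-163*386 + 263666) = 1/(-62918 + 263666) = 1/200748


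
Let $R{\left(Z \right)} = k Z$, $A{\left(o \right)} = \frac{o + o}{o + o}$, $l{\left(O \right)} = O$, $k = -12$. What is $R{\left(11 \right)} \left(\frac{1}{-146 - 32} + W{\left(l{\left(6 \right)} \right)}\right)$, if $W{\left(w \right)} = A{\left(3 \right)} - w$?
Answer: $\frac{58806}{89} \approx 660.74$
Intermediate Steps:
$A{\left(o \right)} = 1$ ($A{\left(o \right)} = \frac{2 o}{2 o} = 2 o \frac{1}{2 o} = 1$)
$W{\left(w \right)} = 1 - w$
$R{\left(Z \right)} = - 12 Z$
$R{\left(11 \right)} \left(\frac{1}{-146 - 32} + W{\left(l{\left(6 \right)} \right)}\right) = \left(-12\right) 11 \left(\frac{1}{-146 - 32} + \left(1 - 6\right)\right) = - 132 \left(\frac{1}{-178} + \left(1 - 6\right)\right) = - 132 \left(- \frac{1}{178} - 5\right) = \left(-132\right) \left(- \frac{891}{178}\right) = \frac{58806}{89}$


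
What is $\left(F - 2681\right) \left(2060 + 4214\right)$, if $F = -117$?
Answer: $-17554652$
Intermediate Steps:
$\left(F - 2681\right) \left(2060 + 4214\right) = \left(-117 - 2681\right) \left(2060 + 4214\right) = \left(-2798\right) 6274 = -17554652$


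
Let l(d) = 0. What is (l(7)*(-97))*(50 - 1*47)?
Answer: 0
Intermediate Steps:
(l(7)*(-97))*(50 - 1*47) = (0*(-97))*(50 - 1*47) = 0*(50 - 47) = 0*3 = 0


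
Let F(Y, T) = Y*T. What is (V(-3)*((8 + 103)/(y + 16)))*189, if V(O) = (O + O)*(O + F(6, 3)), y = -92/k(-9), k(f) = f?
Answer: -8496495/118 ≈ -72004.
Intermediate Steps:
F(Y, T) = T*Y
y = 92/9 (y = -92/(-9) = -92*(-1/9) = 92/9 ≈ 10.222)
V(O) = 2*O*(18 + O) (V(O) = (O + O)*(O + 3*6) = (2*O)*(O + 18) = (2*O)*(18 + O) = 2*O*(18 + O))
(V(-3)*((8 + 103)/(y + 16)))*189 = ((2*(-3)*(18 - 3))*((8 + 103)/(92/9 + 16)))*189 = ((2*(-3)*15)*(111/(236/9)))*189 = -9990*9/236*189 = -90*999/236*189 = -44955/118*189 = -8496495/118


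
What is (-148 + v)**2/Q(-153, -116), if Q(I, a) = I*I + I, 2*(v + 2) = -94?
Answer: 38809/23256 ≈ 1.6688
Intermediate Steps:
v = -49 (v = -2 + (1/2)*(-94) = -2 - 47 = -49)
Q(I, a) = I + I**2 (Q(I, a) = I**2 + I = I + I**2)
(-148 + v)**2/Q(-153, -116) = (-148 - 49)**2/((-153*(1 - 153))) = (-197)**2/((-153*(-152))) = 38809/23256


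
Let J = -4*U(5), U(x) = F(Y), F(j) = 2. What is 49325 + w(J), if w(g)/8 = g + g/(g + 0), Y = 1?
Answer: 49269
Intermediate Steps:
U(x) = 2
J = -8 (J = -4*2 = -8)
w(g) = 8 + 8*g (w(g) = 8*(g + g/(g + 0)) = 8*(g + g/g) = 8*(g + 1) = 8*(1 + g) = 8 + 8*g)
49325 + w(J) = 49325 + (8 + 8*(-8)) = 49325 + (8 - 64) = 49325 - 56 = 49269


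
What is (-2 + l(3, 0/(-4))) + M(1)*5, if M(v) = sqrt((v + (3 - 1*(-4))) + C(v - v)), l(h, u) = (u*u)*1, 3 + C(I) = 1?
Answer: -2 + 5*sqrt(6) ≈ 10.247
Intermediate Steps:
C(I) = -2 (C(I) = -3 + 1 = -2)
l(h, u) = u**2 (l(h, u) = u**2*1 = u**2)
M(v) = sqrt(5 + v) (M(v) = sqrt((v + (3 - 1*(-4))) - 2) = sqrt((v + (3 + 4)) - 2) = sqrt((v + 7) - 2) = sqrt((7 + v) - 2) = sqrt(5 + v))
(-2 + l(3, 0/(-4))) + M(1)*5 = (-2 + (0/(-4))**2) + sqrt(5 + 1)*5 = (-2 + (0*(-1/4))**2) + sqrt(6)*5 = (-2 + 0**2) + 5*sqrt(6) = (-2 + 0) + 5*sqrt(6) = -2 + 5*sqrt(6)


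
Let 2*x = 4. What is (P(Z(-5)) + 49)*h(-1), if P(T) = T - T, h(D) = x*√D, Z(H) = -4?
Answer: 98*I ≈ 98.0*I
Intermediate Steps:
x = 2 (x = (½)*4 = 2)
h(D) = 2*√D
P(T) = 0
(P(Z(-5)) + 49)*h(-1) = (0 + 49)*(2*√(-1)) = 49*(2*I) = 98*I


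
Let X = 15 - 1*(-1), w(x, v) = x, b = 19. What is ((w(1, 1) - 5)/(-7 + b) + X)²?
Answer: 2209/9 ≈ 245.44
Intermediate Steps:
X = 16 (X = 15 + 1 = 16)
((w(1, 1) - 5)/(-7 + b) + X)² = ((1 - 5)/(-7 + 19) + 16)² = (-4/12 + 16)² = (-4*1/12 + 16)² = (-⅓ + 16)² = (47/3)² = 2209/9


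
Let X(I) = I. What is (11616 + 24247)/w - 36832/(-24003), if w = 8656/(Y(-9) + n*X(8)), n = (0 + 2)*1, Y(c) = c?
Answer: 6344554915/207769968 ≈ 30.536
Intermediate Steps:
n = 2 (n = 2*1 = 2)
w = 8656/7 (w = 8656/(-9 + 2*8) = 8656/(-9 + 16) = 8656/7 ≈ 1236.6)
(11616 + 24247)/w - 36832/(-24003) = (11616 + 24247)/(8656/7) - 36832/(-24003) = 35863*(7/8656) - 36832*(-1/24003) = 251041/8656 + 36832/24003 = 6344554915/207769968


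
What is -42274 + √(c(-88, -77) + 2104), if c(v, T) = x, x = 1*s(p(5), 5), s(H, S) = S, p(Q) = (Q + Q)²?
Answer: -42274 + √2109 ≈ -42228.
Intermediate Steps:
p(Q) = 4*Q² (p(Q) = (2*Q)² = 4*Q²)
x = 5 (x = 1*5 = 5)
c(v, T) = 5
-42274 + √(c(-88, -77) + 2104) = -42274 + √(5 + 2104) = -42274 + √2109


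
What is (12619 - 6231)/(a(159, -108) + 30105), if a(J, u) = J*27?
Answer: 3194/17199 ≈ 0.18571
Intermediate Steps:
a(J, u) = 27*J
(12619 - 6231)/(a(159, -108) + 30105) = (12619 - 6231)/(27*159 + 30105) = 6388/(4293 + 30105) = 6388/34398 = 6388*(1/34398) = 3194/17199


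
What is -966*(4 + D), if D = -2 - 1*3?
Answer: 966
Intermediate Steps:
D = -5 (D = -2 - 3 = -5)
-966*(4 + D) = -966*(4 - 5) = -966*(-1) = 966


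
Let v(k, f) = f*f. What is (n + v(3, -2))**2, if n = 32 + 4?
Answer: 1600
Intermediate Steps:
v(k, f) = f**2
n = 36
(n + v(3, -2))**2 = (36 + (-2)**2)**2 = (36 + 4)**2 = 40**2 = 1600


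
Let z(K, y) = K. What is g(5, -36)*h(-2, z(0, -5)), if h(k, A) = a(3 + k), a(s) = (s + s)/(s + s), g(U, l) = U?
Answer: 5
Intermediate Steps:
a(s) = 1 (a(s) = (2*s)/((2*s)) = (2*s)*(1/(2*s)) = 1)
h(k, A) = 1
g(5, -36)*h(-2, z(0, -5)) = 5*1 = 5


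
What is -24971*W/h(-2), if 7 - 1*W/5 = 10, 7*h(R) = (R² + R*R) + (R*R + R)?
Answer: 524391/2 ≈ 2.6220e+5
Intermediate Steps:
h(R) = R/7 + 3*R²/7 (h(R) = ((R² + R*R) + (R*R + R))/7 = ((R² + R²) + (R² + R))/7 = (2*R² + (R + R²))/7 = (R + 3*R²)/7 = R/7 + 3*R²/7)
W = -15 (W = 35 - 5*10 = 35 - 50 = -15)
-24971*W/h(-2) = -(-374565)/((⅐)*(-2)*(1 + 3*(-2))) = -(-374565)/((⅐)*(-2)*(1 - 6)) = -(-374565)/((⅐)*(-2)*(-5)) = -(-374565)/10/7 = -(-374565)*7/10 = -24971*(-21/2) = 524391/2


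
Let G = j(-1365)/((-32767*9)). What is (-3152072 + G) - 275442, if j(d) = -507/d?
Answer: -35377445639983/10321605 ≈ -3.4275e+6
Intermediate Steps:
G = -13/10321605 (G = (-507/(-1365))/((-32767*9)) = -507*(-1/1365)/(-294903) = (13/35)*(-1/294903) = -13/10321605 ≈ -1.2595e-6)
(-3152072 + G) - 275442 = (-3152072 - 13/10321605) - 275442 = -32534442115573/10321605 - 275442 = -35377445639983/10321605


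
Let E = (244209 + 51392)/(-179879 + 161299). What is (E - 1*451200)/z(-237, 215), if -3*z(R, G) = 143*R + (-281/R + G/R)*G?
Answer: -180628291767/4514364020 ≈ -40.012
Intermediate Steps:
z(R, G) = -143*R/3 - G*(-281/R + G/R)/3 (z(R, G) = -(143*R + (-281/R + G/R)*G)/3 = -(143*R + G*(-281/R + G/R))/3 = -143*R/3 - G*(-281/R + G/R)/3)
E = -295601/18580 (E = 295601/(-18580) = 295601*(-1/18580) = -295601/18580 ≈ -15.910)
(E - 1*451200)/z(-237, 215) = (-295601/18580 - 1*451200)/(((⅓)*(-1*215² - 143*(-237)² + 281*215)/(-237))) = (-295601/18580 - 451200)/(((⅓)*(-1/237)*(-1*46225 - 143*56169 + 60415))) = -8383591601*(-711/(-46225 - 8032167 + 60415))/18580 = -8383591601/(18580*((⅓)*(-1/237)*(-8017977))) = -8383591601/(18580*2672659/237) = -8383591601/18580*237/2672659 = -180628291767/4514364020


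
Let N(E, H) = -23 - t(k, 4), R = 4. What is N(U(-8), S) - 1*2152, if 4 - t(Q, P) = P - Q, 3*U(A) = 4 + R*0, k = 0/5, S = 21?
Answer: -2175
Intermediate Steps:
k = 0 (k = 0*(⅕) = 0)
U(A) = 4/3 (U(A) = (4 + 4*0)/3 = (4 + 0)/3 = (⅓)*4 = 4/3)
t(Q, P) = 4 + Q - P (t(Q, P) = 4 - (P - Q) = 4 + (Q - P) = 4 + Q - P)
N(E, H) = -23 (N(E, H) = -23 - (4 + 0 - 1*4) = -23 - (4 + 0 - 4) = -23 - 1*0 = -23 + 0 = -23)
N(U(-8), S) - 1*2152 = -23 - 1*2152 = -23 - 2152 = -2175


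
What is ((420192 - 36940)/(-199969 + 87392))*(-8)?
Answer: 3066016/112577 ≈ 27.235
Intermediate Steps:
((420192 - 36940)/(-199969 + 87392))*(-8) = (383252/(-112577))*(-8) = (383252*(-1/112577))*(-8) = -383252/112577*(-8) = 3066016/112577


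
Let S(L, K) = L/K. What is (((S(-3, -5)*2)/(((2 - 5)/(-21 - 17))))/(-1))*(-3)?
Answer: 228/5 ≈ 45.600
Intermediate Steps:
(((S(-3, -5)*2)/(((2 - 5)/(-21 - 17))))/(-1))*(-3) = (((-3/(-5)*2)/(((2 - 5)/(-21 - 17))))/(-1))*(-3) = (((-3*(-⅕)*2)/((-3/(-38))))*(-1))*(-3) = ((((⅗)*2)/((-3*(-1/38))))*(-1))*(-3) = ((6/(5*(3/38)))*(-1))*(-3) = (((6/5)*(38/3))*(-1))*(-3) = ((76/5)*(-1))*(-3) = -76/5*(-3) = 228/5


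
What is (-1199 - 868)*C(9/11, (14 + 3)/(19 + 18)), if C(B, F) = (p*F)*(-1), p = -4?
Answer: -140556/37 ≈ -3798.8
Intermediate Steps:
C(B, F) = 4*F (C(B, F) = -4*F*(-1) = 4*F)
(-1199 - 868)*C(9/11, (14 + 3)/(19 + 18)) = (-1199 - 868)*(4*((14 + 3)/(19 + 18))) = -8268*17/37 = -2067*68/37 = -140556/37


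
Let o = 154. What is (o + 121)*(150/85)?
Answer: 8250/17 ≈ 485.29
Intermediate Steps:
(o + 121)*(150/85) = (154 + 121)*(150/85) = 275*(150*(1/85)) = 275*(30/17) = 8250/17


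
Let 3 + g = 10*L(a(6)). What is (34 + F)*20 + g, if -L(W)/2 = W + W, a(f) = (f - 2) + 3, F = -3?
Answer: 337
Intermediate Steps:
a(f) = 1 + f (a(f) = (-2 + f) + 3 = 1 + f)
L(W) = -4*W (L(W) = -2*(W + W) = -4*W)
g = -283 (g = -3 + 10*(-4*(1 + 6)) = -3 + 10*(-4*7) = -3 + 10*(-28) = -3 - 280 = -283)
(34 + F)*20 + g = (34 - 3)*20 - 283 = 31*20 - 283 = 620 - 283 = 337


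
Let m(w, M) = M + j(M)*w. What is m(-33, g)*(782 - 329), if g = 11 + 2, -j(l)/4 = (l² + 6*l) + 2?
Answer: 14895093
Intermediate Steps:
j(l) = -8 - 24*l - 4*l² (j(l) = -4*((l² + 6*l) + 2) = -4*(2 + l² + 6*l) = -8 - 24*l - 4*l²)
g = 13
m(w, M) = M + w*(-8 - 24*M - 4*M²) (m(w, M) = M + (-8 - 24*M - 4*M²)*w = M + w*(-8 - 24*M - 4*M²))
m(-33, g)*(782 - 329) = (13 - 4*(-33)*(2 + 13² + 6*13))*(782 - 329) = (13 - 4*(-33)*(2 + 169 + 78))*453 = (13 - 4*(-33)*249)*453 = (13 + 32868)*453 = 32881*453 = 14895093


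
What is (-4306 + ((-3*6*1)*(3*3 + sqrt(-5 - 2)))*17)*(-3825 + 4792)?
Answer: -6827020 - 295902*I*sqrt(7) ≈ -6.827e+6 - 7.8288e+5*I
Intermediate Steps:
(-4306 + ((-3*6*1)*(3*3 + sqrt(-5 - 2)))*17)*(-3825 + 4792) = (-4306 + ((-18*1)*(9 + sqrt(-7)))*17)*967 = (-4306 - 18*(9 + I*sqrt(7))*17)*967 = (-4306 + (-162 - 18*I*sqrt(7))*17)*967 = (-4306 + (-2754 - 306*I*sqrt(7)))*967 = (-7060 - 306*I*sqrt(7))*967 = -6827020 - 295902*I*sqrt(7)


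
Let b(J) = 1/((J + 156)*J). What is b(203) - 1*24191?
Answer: -1762967506/72877 ≈ -24191.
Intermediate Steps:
b(J) = 1/(J*(156 + J)) (b(J) = 1/((156 + J)*J) = 1/(J*(156 + J)))
b(203) - 1*24191 = 1/(203*(156 + 203)) - 1*24191 = (1/203)/359 - 24191 = (1/203)*(1/359) - 24191 = 1/72877 - 24191 = -1762967506/72877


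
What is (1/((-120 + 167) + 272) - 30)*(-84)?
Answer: 803796/319 ≈ 2519.7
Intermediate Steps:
(1/((-120 + 167) + 272) - 30)*(-84) = (1/(47 + 272) - 30)*(-84) = (1/319 - 30)*(-84) = -9569/319*(-84) = 803796/319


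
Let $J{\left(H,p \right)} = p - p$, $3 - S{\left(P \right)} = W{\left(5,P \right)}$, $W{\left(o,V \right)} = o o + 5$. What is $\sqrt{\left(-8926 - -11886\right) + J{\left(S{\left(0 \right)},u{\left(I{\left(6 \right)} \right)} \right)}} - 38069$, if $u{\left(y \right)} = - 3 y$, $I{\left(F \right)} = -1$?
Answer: $-38069 + 4 \sqrt{185} \approx -38015.0$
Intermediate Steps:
$W{\left(o,V \right)} = 5 + o^{2}$ ($W{\left(o,V \right)} = o^{2} + 5 = 5 + o^{2}$)
$S{\left(P \right)} = -27$ ($S{\left(P \right)} = 3 - \left(5 + 5^{2}\right) = 3 - \left(5 + 25\right) = 3 - 30 = -27$)
$J{\left(H,p \right)} = 0$
$\sqrt{\left(-8926 - -11886\right) + J{\left(S{\left(0 \right)},u{\left(I{\left(6 \right)} \right)} \right)}} - 38069 = \sqrt{\left(-8926 - -11886\right) + 0} - 38069 = \sqrt{\left(-8926 + 11886\right) + 0} - 38069 = \sqrt{2960 + 0} - 38069 = \sqrt{2960} - 38069 = 4 \sqrt{185} - 38069 = -38069 + 4 \sqrt{185}$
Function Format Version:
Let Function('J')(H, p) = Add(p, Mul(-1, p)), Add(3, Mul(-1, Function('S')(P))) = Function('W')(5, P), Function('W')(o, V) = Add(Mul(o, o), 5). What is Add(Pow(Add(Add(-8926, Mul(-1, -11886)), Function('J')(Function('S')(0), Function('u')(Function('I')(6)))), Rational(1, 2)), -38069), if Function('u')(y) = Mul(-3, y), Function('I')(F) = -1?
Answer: Add(-38069, Mul(4, Pow(185, Rational(1, 2)))) ≈ -38015.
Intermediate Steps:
Function('W')(o, V) = Add(5, Pow(o, 2)) (Function('W')(o, V) = Add(Pow(o, 2), 5) = Add(5, Pow(o, 2)))
Function('S')(P) = -27 (Function('S')(P) = Add(3, Mul(-1, Add(5, Pow(5, 2)))) = Add(3, Mul(-1, Add(5, 25))) = Add(3, Mul(-1, 30)) = Add(3, -30) = -27)
Function('J')(H, p) = 0
Add(Pow(Add(Add(-8926, Mul(-1, -11886)), Function('J')(Function('S')(0), Function('u')(Function('I')(6)))), Rational(1, 2)), -38069) = Add(Pow(Add(Add(-8926, Mul(-1, -11886)), 0), Rational(1, 2)), -38069) = Add(Pow(Add(Add(-8926, 11886), 0), Rational(1, 2)), -38069) = Add(Pow(Add(2960, 0), Rational(1, 2)), -38069) = Add(Pow(2960, Rational(1, 2)), -38069) = Add(Mul(4, Pow(185, Rational(1, 2))), -38069) = Add(-38069, Mul(4, Pow(185, Rational(1, 2))))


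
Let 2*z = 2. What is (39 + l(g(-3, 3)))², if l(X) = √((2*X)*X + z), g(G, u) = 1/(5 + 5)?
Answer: (390 + √102)²/100 ≈ 1600.8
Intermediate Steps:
z = 1 (z = (½)*2 = 1)
g(G, u) = ⅒ (g(G, u) = 1/10 = ⅒)
l(X) = √(1 + 2*X²) (l(X) = √((2*X)*X + 1) = √(2*X² + 1) = √(1 + 2*X²))
(39 + l(g(-3, 3)))² = (39 + √(1 + 2*(⅒)²))² = (39 + √(1 + 2*(1/100)))² = (39 + √(1 + 1/50))² = (39 + √(51/50))² = (39 + √102/10)²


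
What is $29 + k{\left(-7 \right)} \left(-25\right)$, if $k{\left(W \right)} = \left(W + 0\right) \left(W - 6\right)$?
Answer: $-2246$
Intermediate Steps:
$k{\left(W \right)} = W \left(-6 + W\right)$
$29 + k{\left(-7 \right)} \left(-25\right) = 29 + - 7 \left(-6 - 7\right) \left(-25\right) = 29 + \left(-7\right) \left(-13\right) \left(-25\right) = 29 + 91 \left(-25\right) = 29 - 2275 = -2246$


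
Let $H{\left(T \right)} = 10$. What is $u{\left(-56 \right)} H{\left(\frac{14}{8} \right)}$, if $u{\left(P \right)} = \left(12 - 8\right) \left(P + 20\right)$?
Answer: $-1440$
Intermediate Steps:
$u{\left(P \right)} = 80 + 4 P$ ($u{\left(P \right)} = 4 \left(20 + P\right) = 80 + 4 P$)
$u{\left(-56 \right)} H{\left(\frac{14}{8} \right)} = \left(80 + 4 \left(-56\right)\right) 10 = \left(80 - 224\right) 10 = \left(-144\right) 10 = -1440$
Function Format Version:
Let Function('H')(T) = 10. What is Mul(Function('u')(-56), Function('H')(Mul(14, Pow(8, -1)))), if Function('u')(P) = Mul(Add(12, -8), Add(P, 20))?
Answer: -1440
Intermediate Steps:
Function('u')(P) = Add(80, Mul(4, P)) (Function('u')(P) = Mul(4, Add(20, P)) = Add(80, Mul(4, P)))
Mul(Function('u')(-56), Function('H')(Mul(14, Pow(8, -1)))) = Mul(Add(80, Mul(4, -56)), 10) = Mul(Add(80, -224), 10) = Mul(-144, 10) = -1440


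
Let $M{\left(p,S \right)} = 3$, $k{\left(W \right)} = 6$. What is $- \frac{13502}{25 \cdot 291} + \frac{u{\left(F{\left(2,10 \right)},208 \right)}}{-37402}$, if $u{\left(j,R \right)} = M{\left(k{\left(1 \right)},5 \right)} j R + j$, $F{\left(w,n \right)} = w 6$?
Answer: $- \frac{279782152}{136049775} \approx -2.0565$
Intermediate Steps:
$F{\left(w,n \right)} = 6 w$
$u{\left(j,R \right)} = j + 3 R j$ ($u{\left(j,R \right)} = 3 j R + j = 3 R j + j = j + 3 R j$)
$- \frac{13502}{25 \cdot 291} + \frac{u{\left(F{\left(2,10 \right)},208 \right)}}{-37402} = - \frac{13502}{25 \cdot 291} + \frac{6 \cdot 2 \left(1 + 3 \cdot 208\right)}{-37402} = - \frac{13502}{7275} + 12 \left(1 + 624\right) \left(- \frac{1}{37402}\right) = \left(-13502\right) \frac{1}{7275} + 12 \cdot 625 \left(- \frac{1}{37402}\right) = - \frac{13502}{7275} + 7500 \left(- \frac{1}{37402}\right) = - \frac{13502}{7275} - \frac{3750}{18701} = - \frac{279782152}{136049775}$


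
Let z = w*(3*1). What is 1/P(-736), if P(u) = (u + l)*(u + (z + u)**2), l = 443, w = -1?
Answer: -1/159797805 ≈ -6.2579e-9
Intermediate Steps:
z = -3 ≈ -3.0000
P(u) = (443 + u)*(u + (-3 + u)**2) (P(u) = (u + 443)*(u + (-3 + u)**2) = (443 + u)*(u + (-3 + u)**2))
1/P(-736) = 1/(3987 + (-736)**3 - 2206*(-736) + 438*(-736)**2) = 1/(3987 - 398688256 + 1623616 + 438*541696) = 1/(3987 - 398688256 + 1623616 + 237262848) = 1/(-159797805) = -1/159797805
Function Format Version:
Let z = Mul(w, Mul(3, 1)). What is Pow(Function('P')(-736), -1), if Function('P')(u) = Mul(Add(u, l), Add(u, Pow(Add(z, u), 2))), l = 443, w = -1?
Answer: Rational(-1, 159797805) ≈ -6.2579e-9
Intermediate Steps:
z = -3 (z = Mul(-1, Mul(3, 1)) = Mul(-1, 3) = -3)
Function('P')(u) = Mul(Add(443, u), Add(u, Pow(Add(-3, u), 2))) (Function('P')(u) = Mul(Add(u, 443), Add(u, Pow(Add(-3, u), 2))) = Mul(Add(443, u), Add(u, Pow(Add(-3, u), 2))))
Pow(Function('P')(-736), -1) = Pow(Add(3987, Pow(-736, 3), Mul(-2206, -736), Mul(438, Pow(-736, 2))), -1) = Pow(Add(3987, -398688256, 1623616, Mul(438, 541696)), -1) = Pow(Add(3987, -398688256, 1623616, 237262848), -1) = Pow(-159797805, -1) = Rational(-1, 159797805)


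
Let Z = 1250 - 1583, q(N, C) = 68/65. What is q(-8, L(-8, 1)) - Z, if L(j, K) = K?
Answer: 21713/65 ≈ 334.05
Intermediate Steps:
q(N, C) = 68/65 (q(N, C) = 68*(1/65) = 68/65)
Z = -333
q(-8, L(-8, 1)) - Z = 68/65 - 1*(-333) = 68/65 + 333 = 21713/65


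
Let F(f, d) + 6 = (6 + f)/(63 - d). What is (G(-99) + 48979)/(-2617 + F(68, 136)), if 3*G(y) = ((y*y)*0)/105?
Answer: -3575467/191553 ≈ -18.666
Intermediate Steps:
F(f, d) = -6 + (6 + f)/(63 - d)
G(y) = 0 (G(y) = (((y*y)*0)/105)/3 = ((y**2*0)*(1/105))/3 = (0*(1/105))/3 = (1/3)*0 = 0)
(G(-99) + 48979)/(-2617 + F(68, 136)) = (0 + 48979)/(-2617 + (372 - 1*68 - 6*136)/(-63 + 136)) = 48979/(-2617 + (372 - 68 - 816)/73) = 48979/(-2617 + (1/73)*(-512)) = 48979/(-2617 - 512/73) = 48979/(-191553/73) = 48979*(-73/191553) = -3575467/191553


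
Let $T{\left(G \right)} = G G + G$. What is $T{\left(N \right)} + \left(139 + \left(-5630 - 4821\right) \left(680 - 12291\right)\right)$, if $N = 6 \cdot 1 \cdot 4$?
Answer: $121347300$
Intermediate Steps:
$N = 24$ ($N = 6 \cdot 4 = 24$)
$T{\left(G \right)} = G + G^{2}$ ($T{\left(G \right)} = G^{2} + G = G + G^{2}$)
$T{\left(N \right)} + \left(139 + \left(-5630 - 4821\right) \left(680 - 12291\right)\right) = 24 \left(1 + 24\right) + \left(139 + \left(-5630 - 4821\right) \left(680 - 12291\right)\right) = 24 \cdot 25 + \left(139 - -121346561\right) = 600 + \left(139 + 121346561\right) = 600 + 121346700 = 121347300$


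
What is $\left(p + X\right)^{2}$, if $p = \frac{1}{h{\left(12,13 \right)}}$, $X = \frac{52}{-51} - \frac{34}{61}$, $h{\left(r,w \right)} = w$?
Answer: $\frac{3680484889}{1635636249} \approx 2.2502$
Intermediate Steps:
$X = - \frac{4906}{3111}$ ($X = 52 \left(- \frac{1}{51}\right) - \frac{34}{61} = - \frac{52}{51} - \frac{34}{61} = - \frac{4906}{3111} \approx -1.577$)
$p = \frac{1}{13} \approx 0.076923$
$\left(p + X\right)^{2} = \left(\frac{1}{13} - \frac{4906}{3111}\right)^{2} = \left(- \frac{60667}{40443}\right)^{2} = \frac{3680484889}{1635636249}$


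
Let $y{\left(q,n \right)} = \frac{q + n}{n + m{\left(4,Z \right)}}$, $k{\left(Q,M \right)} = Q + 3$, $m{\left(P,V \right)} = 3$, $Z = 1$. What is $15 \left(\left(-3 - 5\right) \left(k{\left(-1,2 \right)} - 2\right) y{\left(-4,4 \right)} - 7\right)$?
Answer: $-105$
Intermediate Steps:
$k{\left(Q,M \right)} = 3 + Q$
$y{\left(q,n \right)} = \frac{n + q}{3 + n}$ ($y{\left(q,n \right)} = \frac{q + n}{n + 3} = \frac{n + q}{3 + n}$)
$15 \left(\left(-3 - 5\right) \left(k{\left(-1,2 \right)} - 2\right) y{\left(-4,4 \right)} - 7\right) = 15 \left(\left(-3 - 5\right) \left(\left(3 - 1\right) - 2\right) \frac{4 - 4}{3 + 4} - 7\right) = 15 \left(- 8 \left(2 - 2\right) \frac{1}{7} \cdot 0 - 7\right) = 15 \left(- 8 \cdot 0 \cdot \frac{1}{7} \cdot 0 - 7\right) = 15 \left(- 8 \cdot 0 \cdot 0 - 7\right) = 15 \left(\left(-8\right) 0 - 7\right) = 15 \left(0 - 7\right) = 15 \left(-7\right) = -105$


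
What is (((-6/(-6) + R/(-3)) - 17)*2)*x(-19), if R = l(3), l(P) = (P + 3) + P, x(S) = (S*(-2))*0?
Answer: 0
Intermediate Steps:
x(S) = 0 (x(S) = -2*S*0 = 0)
l(P) = 3 + 2*P (l(P) = (3 + P) + P = 3 + 2*P)
R = 9 (R = 3 + 2*3 = 3 + 6 = 9)
(((-6/(-6) + R/(-3)) - 17)*2)*x(-19) = (((-6/(-6) + 9/(-3)) - 17)*2)*0 = (((-6*(-⅙) + 9*(-⅓)) - 17)*2)*0 = (((1 - 3) - 17)*2)*0 = ((-2 - 17)*2)*0 = -19*2*0 = -38*0 = 0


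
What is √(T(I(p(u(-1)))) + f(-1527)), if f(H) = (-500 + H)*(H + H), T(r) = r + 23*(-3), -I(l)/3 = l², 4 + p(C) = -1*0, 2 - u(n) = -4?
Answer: √6190341 ≈ 2488.0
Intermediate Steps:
u(n) = 6 (u(n) = 2 - 1*(-4) = 2 + 4 = 6)
p(C) = -4 (p(C) = -4 - 1*0 = -4 + 0 = -4)
I(l) = -3*l²
T(r) = -69 + r (T(r) = r - 69 = -69 + r)
f(H) = 2*H*(-500 + H) (f(H) = (-500 + H)*(2*H) = 2*H*(-500 + H))
√(T(I(p(u(-1)))) + f(-1527)) = √((-69 - 3*(-4)²) + 2*(-1527)*(-500 - 1527)) = √((-69 - 3*16) + 2*(-1527)*(-2027)) = √((-69 - 48) + 6190458) = √(-117 + 6190458) = √6190341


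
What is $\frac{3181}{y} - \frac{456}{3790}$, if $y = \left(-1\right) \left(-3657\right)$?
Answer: $\frac{5194199}{6930015} \approx 0.74952$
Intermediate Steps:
$y = 3657$
$\frac{3181}{y} - \frac{456}{3790} = \frac{3181}{3657} - \frac{456}{3790} = 3181 \cdot \frac{1}{3657} - \frac{228}{1895} = \frac{3181}{3657} - \frac{228}{1895} = \frac{5194199}{6930015}$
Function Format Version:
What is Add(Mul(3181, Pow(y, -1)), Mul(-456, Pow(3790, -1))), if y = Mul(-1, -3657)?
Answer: Rational(5194199, 6930015) ≈ 0.74952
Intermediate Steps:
y = 3657
Add(Mul(3181, Pow(y, -1)), Mul(-456, Pow(3790, -1))) = Add(Mul(3181, Pow(3657, -1)), Mul(-456, Pow(3790, -1))) = Add(Mul(3181, Rational(1, 3657)), Mul(-456, Rational(1, 3790))) = Add(Rational(3181, 3657), Rational(-228, 1895)) = Rational(5194199, 6930015)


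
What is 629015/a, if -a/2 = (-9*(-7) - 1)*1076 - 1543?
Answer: -629015/130338 ≈ -4.8260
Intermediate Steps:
a = -130338 (a = -2*((-9*(-7) - 1)*1076 - 1543) = -2*((63 - 1)*1076 - 1543) = -2*(62*1076 - 1543) = -2*(66712 - 1543) = -2*65169 = -130338)
629015/a = 629015/(-130338) = 629015*(-1/130338) = -629015/130338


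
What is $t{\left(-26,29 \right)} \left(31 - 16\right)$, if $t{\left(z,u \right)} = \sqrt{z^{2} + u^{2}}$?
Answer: $15 \sqrt{1517} \approx 584.23$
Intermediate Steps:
$t{\left(z,u \right)} = \sqrt{u^{2} + z^{2}}$
$t{\left(-26,29 \right)} \left(31 - 16\right) = \sqrt{29^{2} + \left(-26\right)^{2}} \left(31 - 16\right) = \sqrt{841 + 676} \left(31 - 16\right) = \sqrt{1517} \cdot 15 = 15 \sqrt{1517}$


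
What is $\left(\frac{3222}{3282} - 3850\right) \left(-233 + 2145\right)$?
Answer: $- \frac{4025549656}{547} \approx -7.3593 \cdot 10^{6}$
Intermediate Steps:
$\left(\frac{3222}{3282} - 3850\right) \left(-233 + 2145\right) = \left(3222 \cdot \frac{1}{3282} - 3850\right) 1912 = \left(\frac{537}{547} - 3850\right) 1912 = \left(- \frac{2105413}{547}\right) 1912 = - \frac{4025549656}{547}$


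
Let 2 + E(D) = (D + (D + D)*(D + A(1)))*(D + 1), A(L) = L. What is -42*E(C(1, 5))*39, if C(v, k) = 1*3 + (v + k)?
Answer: -3092544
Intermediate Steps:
C(v, k) = 3 + k + v (C(v, k) = 3 + (k + v) = 3 + k + v)
E(D) = -2 + (1 + D)*(D + 2*D*(1 + D)) (E(D) = -2 + (D + (D + D)*(D + 1))*(D + 1) = -2 + (D + (2*D)*(1 + D))*(1 + D) = -2 + (D + 2*D*(1 + D))*(1 + D) = -2 + (1 + D)*(D + 2*D*(1 + D)))
-42*E(C(1, 5))*39 = -42*(-2 + 2*(3 + 5 + 1)³ + 3*(3 + 5 + 1) + 5*(3 + 5 + 1)²)*39 = -42*(-2 + 2*9³ + 3*9 + 5*9²)*39 = -42*(-2 + 2*729 + 27 + 5*81)*39 = -42*(-2 + 1458 + 27 + 405)*39 = -42*1888*39 = -79296*39 = -3092544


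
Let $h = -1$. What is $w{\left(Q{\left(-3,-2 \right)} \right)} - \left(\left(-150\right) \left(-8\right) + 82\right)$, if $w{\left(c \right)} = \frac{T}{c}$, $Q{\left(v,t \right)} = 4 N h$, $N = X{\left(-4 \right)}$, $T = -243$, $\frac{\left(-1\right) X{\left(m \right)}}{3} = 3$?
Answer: $- \frac{5155}{4} \approx -1288.8$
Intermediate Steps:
$X{\left(m \right)} = -9$ ($X{\left(m \right)} = \left(-3\right) 3 = -9$)
$N = -9$
$Q{\left(v,t \right)} = 36$ ($Q{\left(v,t \right)} = 4 \left(-9\right) \left(-1\right) = \left(-36\right) \left(-1\right) = 36$)
$w{\left(c \right)} = - \frac{243}{c}$
$w{\left(Q{\left(-3,-2 \right)} \right)} - \left(\left(-150\right) \left(-8\right) + 82\right) = - \frac{243}{36} - \left(\left(-150\right) \left(-8\right) + 82\right) = \left(-243\right) \frac{1}{36} - \left(1200 + 82\right) = - \frac{27}{4} - 1282 = - \frac{5155}{4}$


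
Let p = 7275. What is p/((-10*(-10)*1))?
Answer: 291/4 ≈ 72.750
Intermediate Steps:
p/((-10*(-10)*1)) = 7275/((-10*(-10)*1)) = 7275/((100*1)) = 7275/100 = 7275*(1/100) = 291/4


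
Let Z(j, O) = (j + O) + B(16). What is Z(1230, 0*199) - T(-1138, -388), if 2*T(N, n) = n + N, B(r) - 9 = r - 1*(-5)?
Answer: 2023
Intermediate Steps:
B(r) = 14 + r (B(r) = 9 + (r - 1*(-5)) = 9 + (r + 5) = 9 + (5 + r) = 14 + r)
T(N, n) = N/2 + n/2 (T(N, n) = (n + N)/2 = (N + n)/2 = N/2 + n/2)
Z(j, O) = 30 + O + j (Z(j, O) = (j + O) + (14 + 16) = (O + j) + 30 = 30 + O + j)
Z(1230, 0*199) - T(-1138, -388) = (30 + 0*199 + 1230) - ((1/2)*(-1138) + (1/2)*(-388)) = (30 + 0 + 1230) - (-569 - 194) = 1260 - 1*(-763) = 1260 + 763 = 2023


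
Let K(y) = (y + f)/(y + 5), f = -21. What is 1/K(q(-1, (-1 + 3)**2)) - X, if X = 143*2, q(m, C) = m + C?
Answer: -2578/9 ≈ -286.44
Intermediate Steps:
q(m, C) = C + m
K(y) = (-21 + y)/(5 + y) (K(y) = (y - 21)/(y + 5) = (-21 + y)/(5 + y))
X = 286
1/K(q(-1, (-1 + 3)**2)) - X = 1/((-21 + ((-1 + 3)**2 - 1))/(5 + ((-1 + 3)**2 - 1))) - 1*286 = 1/((-21 + (2**2 - 1))/(5 + (2**2 - 1))) - 286 = 1/((-21 + (4 - 1))/(5 + (4 - 1))) - 286 = 1/((-21 + 3)/(5 + 3)) - 286 = 1/(-18/8) - 286 = 1/((1/8)*(-18)) - 286 = 1/(-9/4) - 286 = -4/9 - 286 = -2578/9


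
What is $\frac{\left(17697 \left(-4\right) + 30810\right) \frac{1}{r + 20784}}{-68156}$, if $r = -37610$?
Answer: $- \frac{19989}{573396428} \approx -3.4861 \cdot 10^{-5}$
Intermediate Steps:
$\frac{\left(17697 \left(-4\right) + 30810\right) \frac{1}{r + 20784}}{-68156} = \frac{\left(17697 \left(-4\right) + 30810\right) \frac{1}{-37610 + 20784}}{-68156} = \frac{-70788 + 30810}{-16826} \left(- \frac{1}{68156}\right) = \left(-39978\right) \left(- \frac{1}{16826}\right) \left(- \frac{1}{68156}\right) = \frac{19989}{8413} \left(- \frac{1}{68156}\right) = - \frac{19989}{573396428}$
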